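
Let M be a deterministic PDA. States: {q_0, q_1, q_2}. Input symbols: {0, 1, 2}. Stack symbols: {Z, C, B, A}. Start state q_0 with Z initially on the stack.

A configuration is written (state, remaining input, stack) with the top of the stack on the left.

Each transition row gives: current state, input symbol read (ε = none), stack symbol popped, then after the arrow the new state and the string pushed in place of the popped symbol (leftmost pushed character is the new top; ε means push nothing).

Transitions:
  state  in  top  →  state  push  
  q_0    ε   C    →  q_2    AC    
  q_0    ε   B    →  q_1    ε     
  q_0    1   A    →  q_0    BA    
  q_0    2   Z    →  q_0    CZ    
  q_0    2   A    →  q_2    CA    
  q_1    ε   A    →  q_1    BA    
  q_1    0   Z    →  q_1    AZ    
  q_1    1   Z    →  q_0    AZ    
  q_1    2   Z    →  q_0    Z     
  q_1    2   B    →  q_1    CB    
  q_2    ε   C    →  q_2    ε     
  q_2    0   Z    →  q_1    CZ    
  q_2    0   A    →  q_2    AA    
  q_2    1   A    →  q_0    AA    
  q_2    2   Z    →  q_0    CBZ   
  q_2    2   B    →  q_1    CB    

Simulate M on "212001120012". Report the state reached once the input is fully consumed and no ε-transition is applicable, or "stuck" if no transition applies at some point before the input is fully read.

stuck

(q_0, 212001120012, Z) ⊢ (q_0, 12001120012, CZ) ⊢ (q_2, 12001120012, ACZ) ⊢ (q_0, 2001120012, AACZ) ⊢ (q_2, 001120012, CAACZ) ⊢ (q_2, 001120012, AACZ) ⊢ (q_2, 01120012, AAACZ) ⊢ (q_2, 1120012, AAAACZ) ⊢ (q_0, 120012, AAAAACZ) ⊢ (q_0, 20012, BAAAAACZ) ⊢ (q_1, 20012, AAAAACZ) ⊢ (q_1, 20012, BAAAAACZ) ⊢ (q_1, 0012, CBAAAAACZ)
No transition for (q_1, 0, top C); M blocks with input 0012 remaining.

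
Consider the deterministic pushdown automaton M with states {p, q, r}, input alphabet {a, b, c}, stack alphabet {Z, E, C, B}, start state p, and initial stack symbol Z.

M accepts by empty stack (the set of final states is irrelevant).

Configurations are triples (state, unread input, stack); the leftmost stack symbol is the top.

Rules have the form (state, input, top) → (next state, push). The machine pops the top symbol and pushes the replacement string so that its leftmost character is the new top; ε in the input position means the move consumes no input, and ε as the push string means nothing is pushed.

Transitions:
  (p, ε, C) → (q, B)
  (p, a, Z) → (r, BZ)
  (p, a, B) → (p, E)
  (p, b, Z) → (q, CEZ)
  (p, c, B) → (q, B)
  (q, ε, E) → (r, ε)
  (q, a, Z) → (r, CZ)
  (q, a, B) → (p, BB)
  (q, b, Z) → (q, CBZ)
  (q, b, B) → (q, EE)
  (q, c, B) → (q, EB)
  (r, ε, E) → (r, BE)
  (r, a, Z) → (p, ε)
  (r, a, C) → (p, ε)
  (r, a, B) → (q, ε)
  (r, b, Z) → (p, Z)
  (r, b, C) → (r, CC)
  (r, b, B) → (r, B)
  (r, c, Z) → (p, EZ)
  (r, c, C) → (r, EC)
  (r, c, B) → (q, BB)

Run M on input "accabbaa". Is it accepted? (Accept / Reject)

Accept

(p, accabbaa, Z)
  read a, top Z: go to r, push BZ → (r, ccabbaa, BZ)
  read c, top B: go to q, push BB → (q, cabbaa, BBZ)
  read c, top B: go to q, push EB → (q, abbaa, EBBZ)
  ε-move, top E: go to r, push ε → (r, abbaa, BBZ)
  read a, top B: go to q, push ε → (q, bbaa, BZ)
  read b, top B: go to q, push EE → (q, baa, EEZ)
  ε-move, top E: go to r, push ε → (r, baa, EZ)
  ε-move, top E: go to r, push BE → (r, baa, BEZ)
  read b, top B: go to r, push B → (r, aa, BEZ)
  read a, top B: go to q, push ε → (q, a, EZ)
  ε-move, top E: go to r, push ε → (r, a, Z)
  read a, top Z: go to p, push ε → (p, ε, ε)
All input consumed and the stack is empty.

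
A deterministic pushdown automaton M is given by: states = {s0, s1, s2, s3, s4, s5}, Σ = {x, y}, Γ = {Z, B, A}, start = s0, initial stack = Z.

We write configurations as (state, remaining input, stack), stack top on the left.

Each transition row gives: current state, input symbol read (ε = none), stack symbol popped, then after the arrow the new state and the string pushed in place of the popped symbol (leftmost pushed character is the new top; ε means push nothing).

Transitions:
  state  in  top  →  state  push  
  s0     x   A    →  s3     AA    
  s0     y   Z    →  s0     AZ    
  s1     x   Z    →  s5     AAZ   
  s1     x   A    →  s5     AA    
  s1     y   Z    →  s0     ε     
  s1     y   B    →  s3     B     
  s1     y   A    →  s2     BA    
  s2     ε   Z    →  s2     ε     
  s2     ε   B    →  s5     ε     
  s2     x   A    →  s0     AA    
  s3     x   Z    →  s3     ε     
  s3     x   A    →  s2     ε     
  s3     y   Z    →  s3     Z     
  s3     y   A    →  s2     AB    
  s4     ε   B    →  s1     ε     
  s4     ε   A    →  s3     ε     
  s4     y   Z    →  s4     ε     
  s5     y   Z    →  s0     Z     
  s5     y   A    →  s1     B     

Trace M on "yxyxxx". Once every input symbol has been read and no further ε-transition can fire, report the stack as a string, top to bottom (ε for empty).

AABAZ

(s0, yxyxxx, Z)
  read y, top Z: go to s0, push AZ → (s0, xyxxx, AZ)
  read x, top A: go to s3, push AA → (s3, yxxx, AAZ)
  read y, top A: go to s2, push AB → (s2, xxx, ABAZ)
  read x, top A: go to s0, push AA → (s0, xx, AABAZ)
  read x, top A: go to s3, push AA → (s3, x, AAABAZ)
  read x, top A: go to s2, push ε → (s2, ε, AABAZ)
All input consumed in state s2 with stack AABAZ.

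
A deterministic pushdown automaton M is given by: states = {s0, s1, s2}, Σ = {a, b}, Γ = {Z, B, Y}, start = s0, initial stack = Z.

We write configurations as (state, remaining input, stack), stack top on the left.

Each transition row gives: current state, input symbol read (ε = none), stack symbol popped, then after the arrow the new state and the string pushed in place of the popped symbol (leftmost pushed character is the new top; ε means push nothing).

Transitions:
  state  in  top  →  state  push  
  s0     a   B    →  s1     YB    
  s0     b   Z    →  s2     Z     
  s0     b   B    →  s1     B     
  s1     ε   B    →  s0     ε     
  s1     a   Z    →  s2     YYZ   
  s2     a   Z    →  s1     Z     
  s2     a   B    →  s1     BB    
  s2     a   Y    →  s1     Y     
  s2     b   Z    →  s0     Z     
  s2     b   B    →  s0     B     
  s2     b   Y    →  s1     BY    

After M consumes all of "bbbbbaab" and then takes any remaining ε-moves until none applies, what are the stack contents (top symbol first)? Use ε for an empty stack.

(s0, bbbbbaab, Z)
  read b, top Z: go to s2, push Z → (s2, bbbbaab, Z)
  read b, top Z: go to s0, push Z → (s0, bbbaab, Z)
  read b, top Z: go to s2, push Z → (s2, bbaab, Z)
  read b, top Z: go to s0, push Z → (s0, baab, Z)
  read b, top Z: go to s2, push Z → (s2, aab, Z)
  read a, top Z: go to s1, push Z → (s1, ab, Z)
  read a, top Z: go to s2, push YYZ → (s2, b, YYZ)
  read b, top Y: go to s1, push BY → (s1, ε, BYYZ)
  ε-move, top B: go to s0, push ε → (s0, ε, YYZ)
All input consumed in state s0 with stack YYZ.

YYZ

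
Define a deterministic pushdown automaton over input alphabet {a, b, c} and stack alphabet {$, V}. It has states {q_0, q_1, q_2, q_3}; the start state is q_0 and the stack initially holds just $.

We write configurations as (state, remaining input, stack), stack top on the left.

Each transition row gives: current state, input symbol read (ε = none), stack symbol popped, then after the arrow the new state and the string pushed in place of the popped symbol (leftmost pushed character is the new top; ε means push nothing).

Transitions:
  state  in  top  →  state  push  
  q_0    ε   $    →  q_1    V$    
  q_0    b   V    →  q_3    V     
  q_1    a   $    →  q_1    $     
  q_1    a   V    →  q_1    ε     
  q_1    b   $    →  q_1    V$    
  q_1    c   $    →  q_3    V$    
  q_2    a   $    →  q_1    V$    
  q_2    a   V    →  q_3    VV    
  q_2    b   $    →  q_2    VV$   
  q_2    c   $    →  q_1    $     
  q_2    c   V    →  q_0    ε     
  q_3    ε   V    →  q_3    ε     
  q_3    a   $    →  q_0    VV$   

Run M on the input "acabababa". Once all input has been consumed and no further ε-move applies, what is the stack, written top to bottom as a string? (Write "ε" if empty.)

(q_0, acabababa, $) ⊢ (q_1, acabababa, V$) ⊢ (q_1, cabababa, $) ⊢ (q_3, abababa, V$) ⊢ (q_3, abababa, $) ⊢ (q_0, bababa, VV$) ⊢ (q_3, ababa, VV$) ⊢ (q_3, ababa, V$) ⊢ (q_3, ababa, $) ⊢ (q_0, baba, VV$) ⊢ (q_3, aba, VV$) ⊢ (q_3, aba, V$) ⊢ (q_3, aba, $) ⊢ (q_0, ba, VV$) ⊢ (q_3, a, VV$) ⊢ (q_3, a, V$) ⊢ (q_3, a, $) ⊢ (q_0, ε, VV$)
All input consumed in state q_0 with stack VV$.

VV$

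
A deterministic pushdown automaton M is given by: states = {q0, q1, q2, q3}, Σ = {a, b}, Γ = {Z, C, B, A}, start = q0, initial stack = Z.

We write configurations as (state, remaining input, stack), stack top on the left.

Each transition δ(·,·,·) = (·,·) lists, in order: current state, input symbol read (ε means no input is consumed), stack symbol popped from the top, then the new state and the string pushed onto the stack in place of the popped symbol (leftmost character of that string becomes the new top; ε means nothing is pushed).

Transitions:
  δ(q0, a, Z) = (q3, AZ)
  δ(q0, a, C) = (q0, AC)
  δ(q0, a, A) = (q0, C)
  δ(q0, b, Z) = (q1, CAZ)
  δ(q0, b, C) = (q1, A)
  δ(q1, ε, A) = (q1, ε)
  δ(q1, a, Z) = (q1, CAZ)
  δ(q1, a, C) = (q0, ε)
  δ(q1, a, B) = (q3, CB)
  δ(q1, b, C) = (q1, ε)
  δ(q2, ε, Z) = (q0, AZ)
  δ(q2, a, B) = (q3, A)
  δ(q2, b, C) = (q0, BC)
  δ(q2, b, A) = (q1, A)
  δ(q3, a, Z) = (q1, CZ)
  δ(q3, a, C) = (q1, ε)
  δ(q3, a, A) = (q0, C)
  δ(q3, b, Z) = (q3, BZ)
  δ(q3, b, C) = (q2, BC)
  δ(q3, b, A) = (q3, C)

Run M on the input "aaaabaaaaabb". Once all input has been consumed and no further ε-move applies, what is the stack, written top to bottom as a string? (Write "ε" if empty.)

Z

(q0, aaaabaaaaabb, Z)
  read a, top Z: go to q3, push AZ → (q3, aaabaaaaabb, AZ)
  read a, top A: go to q0, push C → (q0, aabaaaaabb, CZ)
  read a, top C: go to q0, push AC → (q0, abaaaaabb, ACZ)
  read a, top A: go to q0, push C → (q0, baaaaabb, CCZ)
  read b, top C: go to q1, push A → (q1, aaaaabb, ACZ)
  ε-move, top A: go to q1, push ε → (q1, aaaaabb, CZ)
  read a, top C: go to q0, push ε → (q0, aaaabb, Z)
  read a, top Z: go to q3, push AZ → (q3, aaabb, AZ)
  read a, top A: go to q0, push C → (q0, aabb, CZ)
  read a, top C: go to q0, push AC → (q0, abb, ACZ)
  read a, top A: go to q0, push C → (q0, bb, CCZ)
  read b, top C: go to q1, push A → (q1, b, ACZ)
  ε-move, top A: go to q1, push ε → (q1, b, CZ)
  read b, top C: go to q1, push ε → (q1, ε, Z)
All input consumed in state q1 with stack Z.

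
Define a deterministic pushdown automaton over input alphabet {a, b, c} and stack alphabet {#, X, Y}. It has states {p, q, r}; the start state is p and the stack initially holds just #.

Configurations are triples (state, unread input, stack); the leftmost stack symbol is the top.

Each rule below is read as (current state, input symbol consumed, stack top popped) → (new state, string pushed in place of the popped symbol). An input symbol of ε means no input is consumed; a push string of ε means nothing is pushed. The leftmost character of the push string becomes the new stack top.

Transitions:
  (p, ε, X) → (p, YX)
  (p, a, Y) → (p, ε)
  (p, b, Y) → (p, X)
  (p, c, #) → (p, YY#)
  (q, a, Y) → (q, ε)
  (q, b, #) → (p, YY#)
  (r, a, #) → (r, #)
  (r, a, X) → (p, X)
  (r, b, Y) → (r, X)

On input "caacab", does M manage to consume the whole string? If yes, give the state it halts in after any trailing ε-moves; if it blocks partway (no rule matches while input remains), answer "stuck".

p

(p, caacab, #) ⊢ (p, aacab, YY#) ⊢ (p, acab, Y#) ⊢ (p, cab, #) ⊢ (p, ab, YY#) ⊢ (p, b, Y#) ⊢ (p, ε, X#) ⊢ (p, ε, YX#)
All input consumed; M is in state p.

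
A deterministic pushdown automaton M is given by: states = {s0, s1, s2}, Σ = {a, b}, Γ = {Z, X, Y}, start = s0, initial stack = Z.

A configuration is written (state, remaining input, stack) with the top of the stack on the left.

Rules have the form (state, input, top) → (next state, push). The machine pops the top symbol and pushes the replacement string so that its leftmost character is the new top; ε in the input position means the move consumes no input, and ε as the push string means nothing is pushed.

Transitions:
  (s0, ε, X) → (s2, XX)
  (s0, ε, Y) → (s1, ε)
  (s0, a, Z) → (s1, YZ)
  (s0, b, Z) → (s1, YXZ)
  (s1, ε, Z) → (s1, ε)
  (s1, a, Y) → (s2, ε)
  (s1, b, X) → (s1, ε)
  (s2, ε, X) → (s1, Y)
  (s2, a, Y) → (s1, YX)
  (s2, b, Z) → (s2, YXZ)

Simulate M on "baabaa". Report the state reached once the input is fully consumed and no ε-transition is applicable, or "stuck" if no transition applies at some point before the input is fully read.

s1

(s0, baabaa, Z)
  read b, top Z: go to s1, push YXZ → (s1, aabaa, YXZ)
  read a, top Y: go to s2, push ε → (s2, abaa, XZ)
  ε-move, top X: go to s1, push Y → (s1, abaa, YZ)
  read a, top Y: go to s2, push ε → (s2, baa, Z)
  read b, top Z: go to s2, push YXZ → (s2, aa, YXZ)
  read a, top Y: go to s1, push YX → (s1, a, YXXZ)
  read a, top Y: go to s2, push ε → (s2, ε, XXZ)
  ε-move, top X: go to s1, push Y → (s1, ε, YXZ)
All input consumed; M is in state s1.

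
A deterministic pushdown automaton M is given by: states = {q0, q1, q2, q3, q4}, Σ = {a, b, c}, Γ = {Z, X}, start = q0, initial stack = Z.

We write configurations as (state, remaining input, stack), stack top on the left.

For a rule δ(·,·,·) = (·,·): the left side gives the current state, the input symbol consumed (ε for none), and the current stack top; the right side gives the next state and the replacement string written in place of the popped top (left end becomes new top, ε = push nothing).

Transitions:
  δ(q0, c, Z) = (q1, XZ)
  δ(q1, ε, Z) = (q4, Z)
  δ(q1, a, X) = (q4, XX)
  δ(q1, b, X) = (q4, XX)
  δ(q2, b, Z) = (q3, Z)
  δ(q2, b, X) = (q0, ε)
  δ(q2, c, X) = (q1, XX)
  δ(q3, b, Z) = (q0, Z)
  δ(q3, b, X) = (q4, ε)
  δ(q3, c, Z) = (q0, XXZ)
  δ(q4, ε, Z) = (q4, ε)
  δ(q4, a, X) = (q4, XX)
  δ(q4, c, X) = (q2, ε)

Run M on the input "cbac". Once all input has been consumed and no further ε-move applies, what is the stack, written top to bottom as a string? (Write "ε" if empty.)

(q0, cbac, Z)
  read c, top Z: go to q1, push XZ → (q1, bac, XZ)
  read b, top X: go to q4, push XX → (q4, ac, XXZ)
  read a, top X: go to q4, push XX → (q4, c, XXXZ)
  read c, top X: go to q2, push ε → (q2, ε, XXZ)
All input consumed in state q2 with stack XXZ.

XXZ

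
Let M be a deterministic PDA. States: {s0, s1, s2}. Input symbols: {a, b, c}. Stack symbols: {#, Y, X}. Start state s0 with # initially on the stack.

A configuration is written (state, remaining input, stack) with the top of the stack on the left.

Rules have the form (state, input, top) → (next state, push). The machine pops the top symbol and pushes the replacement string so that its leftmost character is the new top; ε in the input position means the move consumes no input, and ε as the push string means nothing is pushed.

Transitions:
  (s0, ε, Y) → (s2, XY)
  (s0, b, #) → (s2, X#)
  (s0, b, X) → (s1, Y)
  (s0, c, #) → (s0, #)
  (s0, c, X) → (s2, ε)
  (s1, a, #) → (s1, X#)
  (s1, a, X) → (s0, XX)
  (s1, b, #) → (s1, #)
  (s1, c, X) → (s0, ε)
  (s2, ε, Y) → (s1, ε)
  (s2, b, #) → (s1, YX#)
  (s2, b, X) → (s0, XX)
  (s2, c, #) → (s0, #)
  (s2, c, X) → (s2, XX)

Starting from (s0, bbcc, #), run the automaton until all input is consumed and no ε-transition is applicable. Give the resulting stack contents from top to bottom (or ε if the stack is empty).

(s0, bbcc, #) ⊢ (s2, bcc, X#) ⊢ (s0, cc, XX#) ⊢ (s2, c, X#) ⊢ (s2, ε, XX#)
All input consumed in state s2 with stack XX#.

XX#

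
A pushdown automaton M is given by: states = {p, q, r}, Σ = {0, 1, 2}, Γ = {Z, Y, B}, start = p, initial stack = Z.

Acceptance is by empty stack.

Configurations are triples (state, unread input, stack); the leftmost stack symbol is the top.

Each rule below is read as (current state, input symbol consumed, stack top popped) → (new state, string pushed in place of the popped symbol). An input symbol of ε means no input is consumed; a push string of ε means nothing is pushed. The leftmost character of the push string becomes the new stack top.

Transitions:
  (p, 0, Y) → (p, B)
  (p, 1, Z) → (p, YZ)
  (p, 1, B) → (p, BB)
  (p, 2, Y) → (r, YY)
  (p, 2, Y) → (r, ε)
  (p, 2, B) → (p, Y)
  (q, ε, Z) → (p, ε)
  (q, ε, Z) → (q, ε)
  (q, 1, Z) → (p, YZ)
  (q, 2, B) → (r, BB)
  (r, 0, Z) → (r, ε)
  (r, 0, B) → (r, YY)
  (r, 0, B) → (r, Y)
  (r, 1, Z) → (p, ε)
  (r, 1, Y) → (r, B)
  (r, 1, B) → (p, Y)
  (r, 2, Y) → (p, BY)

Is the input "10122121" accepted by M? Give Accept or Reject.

One accepting computation: (p, 10122121, Z) ⊢ (p, 0122121, YZ) ⊢ (p, 122121, BZ) ⊢ (p, 22121, BBZ) ⊢ (p, 2121, YBZ) ⊢ (r, 121, BZ) ⊢ (p, 21, YZ) ⊢ (r, 1, Z) ⊢ (p, ε, ε)
All input consumed and the stack is empty.

Accept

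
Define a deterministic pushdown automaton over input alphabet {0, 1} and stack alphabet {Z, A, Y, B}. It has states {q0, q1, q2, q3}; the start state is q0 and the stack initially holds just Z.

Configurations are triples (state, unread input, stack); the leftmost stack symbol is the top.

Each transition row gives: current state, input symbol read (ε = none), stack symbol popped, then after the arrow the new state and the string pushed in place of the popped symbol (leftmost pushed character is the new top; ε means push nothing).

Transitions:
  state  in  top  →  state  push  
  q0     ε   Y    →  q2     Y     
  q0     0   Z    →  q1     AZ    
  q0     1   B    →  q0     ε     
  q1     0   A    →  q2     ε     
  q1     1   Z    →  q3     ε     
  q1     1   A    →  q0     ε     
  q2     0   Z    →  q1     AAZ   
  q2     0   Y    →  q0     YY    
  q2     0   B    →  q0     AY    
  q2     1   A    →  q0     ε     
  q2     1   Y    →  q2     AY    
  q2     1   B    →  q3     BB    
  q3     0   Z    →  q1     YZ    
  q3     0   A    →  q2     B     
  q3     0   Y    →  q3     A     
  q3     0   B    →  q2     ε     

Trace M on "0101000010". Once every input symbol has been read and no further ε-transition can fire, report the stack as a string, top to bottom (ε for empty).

AZ

(q0, 0101000010, Z)
  read 0, top Z: go to q1, push AZ → (q1, 101000010, AZ)
  read 1, top A: go to q0, push ε → (q0, 01000010, Z)
  read 0, top Z: go to q1, push AZ → (q1, 1000010, AZ)
  read 1, top A: go to q0, push ε → (q0, 000010, Z)
  read 0, top Z: go to q1, push AZ → (q1, 00010, AZ)
  read 0, top A: go to q2, push ε → (q2, 0010, Z)
  read 0, top Z: go to q1, push AAZ → (q1, 010, AAZ)
  read 0, top A: go to q2, push ε → (q2, 10, AZ)
  read 1, top A: go to q0, push ε → (q0, 0, Z)
  read 0, top Z: go to q1, push AZ → (q1, ε, AZ)
All input consumed in state q1 with stack AZ.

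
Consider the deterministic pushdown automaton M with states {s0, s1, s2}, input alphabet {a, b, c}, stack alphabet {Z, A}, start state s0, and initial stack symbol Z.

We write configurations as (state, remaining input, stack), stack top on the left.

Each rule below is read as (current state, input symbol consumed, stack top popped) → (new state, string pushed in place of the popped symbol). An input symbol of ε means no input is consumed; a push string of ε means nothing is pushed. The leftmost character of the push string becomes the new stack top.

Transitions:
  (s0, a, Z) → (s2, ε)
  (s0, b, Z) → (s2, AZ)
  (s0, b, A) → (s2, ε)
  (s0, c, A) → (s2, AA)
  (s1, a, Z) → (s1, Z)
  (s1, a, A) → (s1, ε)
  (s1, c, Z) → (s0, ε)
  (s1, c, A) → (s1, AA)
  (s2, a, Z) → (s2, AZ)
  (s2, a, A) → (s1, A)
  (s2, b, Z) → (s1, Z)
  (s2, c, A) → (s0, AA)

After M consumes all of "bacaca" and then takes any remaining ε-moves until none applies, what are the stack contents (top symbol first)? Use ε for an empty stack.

AZ

(s0, bacaca, Z)
  read b, top Z: go to s2, push AZ → (s2, acaca, AZ)
  read a, top A: go to s1, push A → (s1, caca, AZ)
  read c, top A: go to s1, push AA → (s1, aca, AAZ)
  read a, top A: go to s1, push ε → (s1, ca, AZ)
  read c, top A: go to s1, push AA → (s1, a, AAZ)
  read a, top A: go to s1, push ε → (s1, ε, AZ)
All input consumed in state s1 with stack AZ.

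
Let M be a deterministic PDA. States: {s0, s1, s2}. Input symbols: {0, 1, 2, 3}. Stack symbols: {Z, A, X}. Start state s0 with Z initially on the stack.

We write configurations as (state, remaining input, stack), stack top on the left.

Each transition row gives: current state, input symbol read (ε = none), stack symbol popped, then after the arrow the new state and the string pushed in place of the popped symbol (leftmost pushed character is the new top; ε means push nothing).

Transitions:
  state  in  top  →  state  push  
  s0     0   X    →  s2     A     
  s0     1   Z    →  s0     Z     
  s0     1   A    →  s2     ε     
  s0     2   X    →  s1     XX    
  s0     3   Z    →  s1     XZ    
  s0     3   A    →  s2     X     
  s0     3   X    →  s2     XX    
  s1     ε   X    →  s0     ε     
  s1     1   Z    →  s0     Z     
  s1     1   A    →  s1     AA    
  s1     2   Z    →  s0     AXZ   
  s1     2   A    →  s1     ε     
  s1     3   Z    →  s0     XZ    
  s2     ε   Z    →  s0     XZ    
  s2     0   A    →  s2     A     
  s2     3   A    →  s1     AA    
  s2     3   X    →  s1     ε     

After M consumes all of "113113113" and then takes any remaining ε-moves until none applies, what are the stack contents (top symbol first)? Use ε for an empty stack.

(s0, 113113113, Z) ⊢ (s0, 13113113, Z) ⊢ (s0, 3113113, Z) ⊢ (s1, 113113, XZ) ⊢ (s0, 113113, Z) ⊢ (s0, 13113, Z) ⊢ (s0, 3113, Z) ⊢ (s1, 113, XZ) ⊢ (s0, 113, Z) ⊢ (s0, 13, Z) ⊢ (s0, 3, Z) ⊢ (s1, ε, XZ) ⊢ (s0, ε, Z)
All input consumed in state s0 with stack Z.

Z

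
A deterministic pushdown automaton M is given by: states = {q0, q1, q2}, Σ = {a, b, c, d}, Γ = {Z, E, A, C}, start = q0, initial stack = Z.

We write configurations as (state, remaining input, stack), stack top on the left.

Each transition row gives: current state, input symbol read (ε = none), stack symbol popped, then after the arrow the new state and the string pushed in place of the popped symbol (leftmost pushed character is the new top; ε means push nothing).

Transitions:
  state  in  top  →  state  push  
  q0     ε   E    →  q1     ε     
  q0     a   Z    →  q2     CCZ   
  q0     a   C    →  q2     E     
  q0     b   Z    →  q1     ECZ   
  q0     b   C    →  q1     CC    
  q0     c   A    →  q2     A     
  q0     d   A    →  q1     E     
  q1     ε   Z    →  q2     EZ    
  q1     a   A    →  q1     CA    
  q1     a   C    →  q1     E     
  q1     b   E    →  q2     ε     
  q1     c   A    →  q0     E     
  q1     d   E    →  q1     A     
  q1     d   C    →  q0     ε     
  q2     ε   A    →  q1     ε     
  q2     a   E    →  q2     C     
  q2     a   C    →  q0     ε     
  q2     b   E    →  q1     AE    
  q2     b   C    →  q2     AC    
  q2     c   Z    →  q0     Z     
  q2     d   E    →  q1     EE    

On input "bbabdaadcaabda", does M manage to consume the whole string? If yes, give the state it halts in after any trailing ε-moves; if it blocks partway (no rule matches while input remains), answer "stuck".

q2

(q0, bbabdaadcaabda, Z) ⊢ (q1, babdaadcaabda, ECZ) ⊢ (q2, abdaadcaabda, CZ) ⊢ (q0, bdaadcaabda, Z) ⊢ (q1, daadcaabda, ECZ) ⊢ (q1, aadcaabda, ACZ) ⊢ (q1, adcaabda, CACZ) ⊢ (q1, dcaabda, EACZ) ⊢ (q1, caabda, AACZ) ⊢ (q0, aabda, EACZ) ⊢ (q1, aabda, ACZ) ⊢ (q1, abda, CACZ) ⊢ (q1, bda, EACZ) ⊢ (q2, da, ACZ) ⊢ (q1, da, CZ) ⊢ (q0, a, Z) ⊢ (q2, ε, CCZ)
All input consumed; M is in state q2.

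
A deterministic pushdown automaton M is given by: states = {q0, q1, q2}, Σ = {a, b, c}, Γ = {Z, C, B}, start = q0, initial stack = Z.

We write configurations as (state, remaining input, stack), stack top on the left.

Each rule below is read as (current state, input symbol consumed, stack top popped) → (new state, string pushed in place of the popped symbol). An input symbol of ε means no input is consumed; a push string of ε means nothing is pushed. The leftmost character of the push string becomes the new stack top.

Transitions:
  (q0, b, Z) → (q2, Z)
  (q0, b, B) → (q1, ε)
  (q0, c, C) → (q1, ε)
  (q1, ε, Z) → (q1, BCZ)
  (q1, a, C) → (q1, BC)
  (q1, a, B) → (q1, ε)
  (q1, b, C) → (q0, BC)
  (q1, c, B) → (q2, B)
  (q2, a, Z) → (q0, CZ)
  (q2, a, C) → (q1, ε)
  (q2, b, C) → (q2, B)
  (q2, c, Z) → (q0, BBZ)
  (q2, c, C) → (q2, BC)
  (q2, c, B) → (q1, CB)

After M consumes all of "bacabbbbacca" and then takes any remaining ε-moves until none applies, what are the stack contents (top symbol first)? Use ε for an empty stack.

(q0, bacabbbbacca, Z) ⊢ (q2, acabbbbacca, Z) ⊢ (q0, cabbbbacca, CZ) ⊢ (q1, abbbbacca, Z) ⊢ (q1, abbbbacca, BCZ) ⊢ (q1, bbbbacca, CZ) ⊢ (q0, bbbacca, BCZ) ⊢ (q1, bbacca, CZ) ⊢ (q0, bacca, BCZ) ⊢ (q1, acca, CZ) ⊢ (q1, cca, BCZ) ⊢ (q2, ca, BCZ) ⊢ (q1, a, CBCZ) ⊢ (q1, ε, BCBCZ)
All input consumed in state q1 with stack BCBCZ.

BCBCZ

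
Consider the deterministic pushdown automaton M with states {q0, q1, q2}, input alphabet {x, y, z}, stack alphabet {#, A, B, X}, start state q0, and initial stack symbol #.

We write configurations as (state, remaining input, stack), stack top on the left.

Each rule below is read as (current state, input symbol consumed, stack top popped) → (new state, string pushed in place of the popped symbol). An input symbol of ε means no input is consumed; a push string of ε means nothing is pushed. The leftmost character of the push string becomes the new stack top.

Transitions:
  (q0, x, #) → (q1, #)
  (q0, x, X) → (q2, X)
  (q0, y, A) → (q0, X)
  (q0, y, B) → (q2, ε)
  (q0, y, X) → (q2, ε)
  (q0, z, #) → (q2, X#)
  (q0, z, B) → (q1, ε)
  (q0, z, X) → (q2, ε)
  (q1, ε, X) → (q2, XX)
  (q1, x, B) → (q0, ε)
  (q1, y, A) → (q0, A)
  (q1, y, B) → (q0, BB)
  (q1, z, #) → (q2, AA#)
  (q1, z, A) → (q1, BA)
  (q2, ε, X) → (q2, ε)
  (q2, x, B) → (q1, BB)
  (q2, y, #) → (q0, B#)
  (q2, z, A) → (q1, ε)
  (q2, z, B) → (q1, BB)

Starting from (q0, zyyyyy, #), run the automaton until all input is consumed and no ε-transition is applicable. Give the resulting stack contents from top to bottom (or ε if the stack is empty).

B#

(q0, zyyyyy, #) ⊢ (q2, yyyyy, X#) ⊢ (q2, yyyyy, #) ⊢ (q0, yyyy, B#) ⊢ (q2, yyy, #) ⊢ (q0, yy, B#) ⊢ (q2, y, #) ⊢ (q0, ε, B#)
All input consumed in state q0 with stack B#.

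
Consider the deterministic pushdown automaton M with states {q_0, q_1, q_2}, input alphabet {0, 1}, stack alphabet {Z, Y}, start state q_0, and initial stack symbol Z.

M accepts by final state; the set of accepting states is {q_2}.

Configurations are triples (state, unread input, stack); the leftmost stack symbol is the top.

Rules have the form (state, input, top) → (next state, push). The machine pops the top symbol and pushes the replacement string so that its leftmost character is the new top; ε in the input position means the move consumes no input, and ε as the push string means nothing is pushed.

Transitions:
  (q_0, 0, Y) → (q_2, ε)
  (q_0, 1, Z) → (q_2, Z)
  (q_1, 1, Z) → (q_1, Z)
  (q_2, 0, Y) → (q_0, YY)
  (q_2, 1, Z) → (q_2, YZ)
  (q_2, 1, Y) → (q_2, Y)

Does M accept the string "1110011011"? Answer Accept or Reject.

(q_0, 1110011011, Z)
  read 1, top Z: go to q_2, push Z → (q_2, 110011011, Z)
  read 1, top Z: go to q_2, push YZ → (q_2, 10011011, YZ)
  read 1, top Y: go to q_2, push Y → (q_2, 0011011, YZ)
  read 0, top Y: go to q_0, push YY → (q_0, 011011, YYZ)
  read 0, top Y: go to q_2, push ε → (q_2, 11011, YZ)
  read 1, top Y: go to q_2, push Y → (q_2, 1011, YZ)
  read 1, top Y: go to q_2, push Y → (q_2, 011, YZ)
  read 0, top Y: go to q_0, push YY → (q_0, 11, YYZ)
No transition applies at (q_0, 11, YYZ); input not fully consumed.

Reject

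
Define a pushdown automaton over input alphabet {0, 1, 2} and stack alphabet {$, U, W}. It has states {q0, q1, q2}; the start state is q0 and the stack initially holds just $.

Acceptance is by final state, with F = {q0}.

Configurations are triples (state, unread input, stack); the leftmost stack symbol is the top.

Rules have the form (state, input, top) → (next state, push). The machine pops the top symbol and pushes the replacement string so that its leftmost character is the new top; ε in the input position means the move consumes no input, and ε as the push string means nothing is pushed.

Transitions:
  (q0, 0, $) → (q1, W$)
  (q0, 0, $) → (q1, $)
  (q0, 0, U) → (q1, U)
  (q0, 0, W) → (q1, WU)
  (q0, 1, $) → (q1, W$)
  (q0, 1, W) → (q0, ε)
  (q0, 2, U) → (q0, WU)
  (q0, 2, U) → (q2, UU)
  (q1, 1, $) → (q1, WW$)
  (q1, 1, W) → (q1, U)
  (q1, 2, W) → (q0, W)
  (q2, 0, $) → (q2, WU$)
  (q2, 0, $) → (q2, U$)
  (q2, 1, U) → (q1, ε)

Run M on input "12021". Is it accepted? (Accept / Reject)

Accept

One accepting computation: (q0, 12021, $) ⊢ (q1, 2021, W$) ⊢ (q0, 021, W$) ⊢ (q1, 21, WU$) ⊢ (q0, 1, WU$) ⊢ (q0, ε, U$)
All input consumed and state q0 ∈ F.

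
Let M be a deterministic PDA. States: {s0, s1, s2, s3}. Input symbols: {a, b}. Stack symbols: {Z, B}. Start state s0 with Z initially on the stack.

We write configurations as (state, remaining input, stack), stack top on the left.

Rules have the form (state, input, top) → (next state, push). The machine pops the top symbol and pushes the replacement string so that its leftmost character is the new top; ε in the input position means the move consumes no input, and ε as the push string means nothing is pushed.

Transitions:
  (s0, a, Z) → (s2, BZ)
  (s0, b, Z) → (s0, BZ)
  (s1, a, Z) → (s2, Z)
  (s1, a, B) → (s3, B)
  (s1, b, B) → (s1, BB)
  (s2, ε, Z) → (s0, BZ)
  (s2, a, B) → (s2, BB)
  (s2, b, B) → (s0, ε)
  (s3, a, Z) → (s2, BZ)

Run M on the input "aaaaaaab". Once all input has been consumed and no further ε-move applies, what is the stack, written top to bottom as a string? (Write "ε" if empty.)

(s0, aaaaaaab, Z) ⊢ (s2, aaaaaab, BZ) ⊢ (s2, aaaaab, BBZ) ⊢ (s2, aaaab, BBBZ) ⊢ (s2, aaab, BBBBZ) ⊢ (s2, aab, BBBBBZ) ⊢ (s2, ab, BBBBBBZ) ⊢ (s2, b, BBBBBBBZ) ⊢ (s0, ε, BBBBBBZ)
All input consumed in state s0 with stack BBBBBBZ.

BBBBBBZ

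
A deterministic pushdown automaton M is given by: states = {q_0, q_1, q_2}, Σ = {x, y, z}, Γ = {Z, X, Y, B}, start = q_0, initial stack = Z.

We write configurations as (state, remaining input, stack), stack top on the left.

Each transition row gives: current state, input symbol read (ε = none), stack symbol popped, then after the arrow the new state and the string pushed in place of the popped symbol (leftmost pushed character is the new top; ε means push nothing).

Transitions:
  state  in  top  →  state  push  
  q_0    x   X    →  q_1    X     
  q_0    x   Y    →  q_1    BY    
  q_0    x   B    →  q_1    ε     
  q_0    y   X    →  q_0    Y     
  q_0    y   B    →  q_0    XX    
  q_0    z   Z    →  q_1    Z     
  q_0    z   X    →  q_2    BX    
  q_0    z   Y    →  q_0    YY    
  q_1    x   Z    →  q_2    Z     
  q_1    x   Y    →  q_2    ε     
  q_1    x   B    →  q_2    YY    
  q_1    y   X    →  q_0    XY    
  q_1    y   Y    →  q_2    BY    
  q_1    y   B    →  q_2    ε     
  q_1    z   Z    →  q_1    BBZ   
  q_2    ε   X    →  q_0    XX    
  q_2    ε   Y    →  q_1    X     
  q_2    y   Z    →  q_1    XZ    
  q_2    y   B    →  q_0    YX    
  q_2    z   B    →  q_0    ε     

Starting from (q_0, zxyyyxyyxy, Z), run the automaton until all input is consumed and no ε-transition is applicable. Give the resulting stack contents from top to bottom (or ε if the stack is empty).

(q_0, zxyyyxyyxy, Z)
  read z, top Z: go to q_1, push Z → (q_1, xyyyxyyxy, Z)
  read x, top Z: go to q_2, push Z → (q_2, yyyxyyxy, Z)
  read y, top Z: go to q_1, push XZ → (q_1, yyxyyxy, XZ)
  read y, top X: go to q_0, push XY → (q_0, yxyyxy, XYZ)
  read y, top X: go to q_0, push Y → (q_0, xyyxy, YYZ)
  read x, top Y: go to q_1, push BY → (q_1, yyxy, BYYZ)
  read y, top B: go to q_2, push ε → (q_2, yxy, YYZ)
  ε-move, top Y: go to q_1, push X → (q_1, yxy, XYZ)
  read y, top X: go to q_0, push XY → (q_0, xy, XYYZ)
  read x, top X: go to q_1, push X → (q_1, y, XYYZ)
  read y, top X: go to q_0, push XY → (q_0, ε, XYYYZ)
All input consumed in state q_0 with stack XYYYZ.

XYYYZ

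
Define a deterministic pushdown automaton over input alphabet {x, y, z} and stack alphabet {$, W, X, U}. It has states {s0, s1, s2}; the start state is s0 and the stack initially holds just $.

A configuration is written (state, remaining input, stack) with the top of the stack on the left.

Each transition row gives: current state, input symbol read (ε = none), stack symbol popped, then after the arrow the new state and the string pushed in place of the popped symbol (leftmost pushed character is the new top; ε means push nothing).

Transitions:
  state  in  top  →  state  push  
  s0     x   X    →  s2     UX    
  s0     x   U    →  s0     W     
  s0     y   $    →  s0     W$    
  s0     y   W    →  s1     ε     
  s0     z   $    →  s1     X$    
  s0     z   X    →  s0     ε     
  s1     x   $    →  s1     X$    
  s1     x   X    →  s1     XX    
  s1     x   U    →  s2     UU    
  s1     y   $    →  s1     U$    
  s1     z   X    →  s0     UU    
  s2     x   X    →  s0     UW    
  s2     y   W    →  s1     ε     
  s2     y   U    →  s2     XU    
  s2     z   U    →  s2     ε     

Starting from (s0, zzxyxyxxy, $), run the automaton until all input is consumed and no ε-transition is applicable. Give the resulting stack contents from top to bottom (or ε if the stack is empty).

WUU$

(s0, zzxyxyxxy, $) ⊢ (s1, zxyxyxxy, X$) ⊢ (s0, xyxyxxy, UU$) ⊢ (s0, yxyxxy, WU$) ⊢ (s1, xyxxy, U$) ⊢ (s2, yxxy, UU$) ⊢ (s2, xxy, XUU$) ⊢ (s0, xy, UWUU$) ⊢ (s0, y, WWUU$) ⊢ (s1, ε, WUU$)
All input consumed in state s1 with stack WUU$.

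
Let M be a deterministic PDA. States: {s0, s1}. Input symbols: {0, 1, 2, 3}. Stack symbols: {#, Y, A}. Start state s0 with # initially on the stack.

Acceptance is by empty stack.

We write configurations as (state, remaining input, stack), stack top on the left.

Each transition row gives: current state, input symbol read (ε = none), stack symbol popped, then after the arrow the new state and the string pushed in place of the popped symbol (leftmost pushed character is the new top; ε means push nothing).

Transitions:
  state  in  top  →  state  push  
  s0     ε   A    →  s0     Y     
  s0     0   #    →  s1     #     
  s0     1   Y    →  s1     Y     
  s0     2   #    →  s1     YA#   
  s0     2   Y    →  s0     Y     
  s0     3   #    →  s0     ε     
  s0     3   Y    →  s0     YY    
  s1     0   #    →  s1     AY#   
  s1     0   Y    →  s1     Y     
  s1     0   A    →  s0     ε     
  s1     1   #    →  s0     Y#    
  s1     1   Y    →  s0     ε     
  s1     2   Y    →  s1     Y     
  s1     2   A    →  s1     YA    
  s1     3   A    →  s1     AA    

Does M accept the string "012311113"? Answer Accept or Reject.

(s0, 012311113, #) ⊢ (s1, 12311113, #) ⊢ (s0, 2311113, Y#) ⊢ (s0, 311113, Y#) ⊢ (s0, 11113, YY#) ⊢ (s1, 1113, YY#) ⊢ (s0, 113, Y#) ⊢ (s1, 13, Y#) ⊢ (s0, 3, #) ⊢ (s0, ε, ε)
All input consumed and the stack is empty.

Accept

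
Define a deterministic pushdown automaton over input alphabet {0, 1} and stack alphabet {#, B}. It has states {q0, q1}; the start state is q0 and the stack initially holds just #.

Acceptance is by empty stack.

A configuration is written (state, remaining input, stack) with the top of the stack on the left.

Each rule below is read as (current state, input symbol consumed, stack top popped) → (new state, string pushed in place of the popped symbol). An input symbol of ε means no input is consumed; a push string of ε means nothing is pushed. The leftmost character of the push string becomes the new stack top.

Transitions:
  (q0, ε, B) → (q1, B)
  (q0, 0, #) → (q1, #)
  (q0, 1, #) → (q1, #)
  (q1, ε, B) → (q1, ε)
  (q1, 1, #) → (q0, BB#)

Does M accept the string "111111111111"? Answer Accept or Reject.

(q0, 111111111111, #) ⊢ (q1, 11111111111, #) ⊢ (q0, 1111111111, BB#) ⊢ (q1, 1111111111, BB#) ⊢ (q1, 1111111111, B#) ⊢ (q1, 1111111111, #) ⊢ (q0, 111111111, BB#) ⊢ (q1, 111111111, BB#) ⊢ (q1, 111111111, B#) ⊢ (q1, 111111111, #) ⊢ (q0, 11111111, BB#) ⊢ (q1, 11111111, BB#) ⊢ (q1, 11111111, B#) ⊢ (q1, 11111111, #) ⊢ (q0, 1111111, BB#) ⊢ (q1, 1111111, BB#) ⊢ (q1, 1111111, B#) ⊢ (q1, 1111111, #) ⊢ (q0, 111111, BB#) ⊢ (q1, 111111, BB#) ⊢ (q1, 111111, B#) ⊢ (q1, 111111, #) ⊢ (q0, 11111, BB#) ⊢ (q1, 11111, BB#) ⊢ (q1, 11111, B#) ⊢ (q1, 11111, #) ⊢ (q0, 1111, BB#) ⊢ (q1, 1111, BB#) ⊢ (q1, 1111, B#) ⊢ (q1, 1111, #) ⊢ (q0, 111, BB#) ⊢ (q1, 111, BB#) ⊢ (q1, 111, B#) ⊢ (q1, 111, #) ⊢ (q0, 11, BB#) ⊢ (q1, 11, BB#) ⊢ (q1, 11, B#) ⊢ (q1, 11, #) ⊢ (q0, 1, BB#) ⊢ (q1, 1, BB#) ⊢ (q1, 1, B#) ⊢ (q1, 1, #) ⊢ (q0, ε, BB#) ⊢ (q1, ε, BB#) ⊢ (q1, ε, B#) ⊢ (q1, ε, #)
All input consumed; stack is #, not empty, and no further ε-move applies.

Reject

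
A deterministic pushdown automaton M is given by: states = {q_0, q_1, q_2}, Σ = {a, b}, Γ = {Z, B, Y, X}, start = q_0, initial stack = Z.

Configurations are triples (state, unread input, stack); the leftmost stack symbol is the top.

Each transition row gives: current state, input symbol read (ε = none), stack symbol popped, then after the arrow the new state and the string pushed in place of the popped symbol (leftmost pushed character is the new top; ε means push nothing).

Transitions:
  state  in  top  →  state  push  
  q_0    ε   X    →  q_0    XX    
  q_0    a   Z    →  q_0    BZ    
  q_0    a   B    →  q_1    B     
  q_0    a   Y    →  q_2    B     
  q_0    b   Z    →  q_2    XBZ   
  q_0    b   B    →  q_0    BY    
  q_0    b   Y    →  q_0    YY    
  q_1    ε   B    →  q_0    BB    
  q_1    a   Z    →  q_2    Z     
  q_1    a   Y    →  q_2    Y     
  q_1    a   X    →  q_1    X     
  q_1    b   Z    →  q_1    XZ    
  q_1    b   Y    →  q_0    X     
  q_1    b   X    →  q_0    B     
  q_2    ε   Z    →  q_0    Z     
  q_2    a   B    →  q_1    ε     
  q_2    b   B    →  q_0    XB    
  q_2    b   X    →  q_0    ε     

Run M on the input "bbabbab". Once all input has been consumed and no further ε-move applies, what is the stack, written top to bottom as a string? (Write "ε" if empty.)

BYBYYBZ

(q_0, bbabbab, Z)
  read b, top Z: go to q_2, push XBZ → (q_2, babbab, XBZ)
  read b, top X: go to q_0, push ε → (q_0, abbab, BZ)
  read a, top B: go to q_1, push B → (q_1, bbab, BZ)
  ε-move, top B: go to q_0, push BB → (q_0, bbab, BBZ)
  read b, top B: go to q_0, push BY → (q_0, bab, BYBZ)
  read b, top B: go to q_0, push BY → (q_0, ab, BYYBZ)
  read a, top B: go to q_1, push B → (q_1, b, BYYBZ)
  ε-move, top B: go to q_0, push BB → (q_0, b, BBYYBZ)
  read b, top B: go to q_0, push BY → (q_0, ε, BYBYYBZ)
All input consumed in state q_0 with stack BYBYYBZ.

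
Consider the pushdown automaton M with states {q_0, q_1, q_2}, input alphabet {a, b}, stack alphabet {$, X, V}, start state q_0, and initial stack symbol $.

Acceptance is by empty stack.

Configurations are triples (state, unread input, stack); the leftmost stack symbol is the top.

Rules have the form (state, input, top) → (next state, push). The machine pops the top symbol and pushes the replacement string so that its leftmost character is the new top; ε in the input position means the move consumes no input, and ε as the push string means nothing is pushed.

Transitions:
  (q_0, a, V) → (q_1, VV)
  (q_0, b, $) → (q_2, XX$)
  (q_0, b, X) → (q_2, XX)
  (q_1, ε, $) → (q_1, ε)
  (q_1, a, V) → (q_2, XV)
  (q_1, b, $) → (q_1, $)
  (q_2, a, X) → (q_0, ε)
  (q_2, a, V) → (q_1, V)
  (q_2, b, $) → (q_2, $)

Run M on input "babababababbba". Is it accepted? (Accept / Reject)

Reject

No computation consumes all input and empties the stack.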